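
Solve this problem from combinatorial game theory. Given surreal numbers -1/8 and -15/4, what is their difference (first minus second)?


x = -1/8, y = -15/4
Converting to common denominator: 8
x = -1/8, y = -30/8
x - y = -1/8 - -15/4 = 29/8

29/8


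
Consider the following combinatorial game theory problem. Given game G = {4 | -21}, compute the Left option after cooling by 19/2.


Original game: {4 | -21} (a switch {a | b} with a > b).
Cooling by t (for t below the temperature (a - b)/2 = 25/2) taxes each move by t: {a | b} cooled by t is {a - t | b + t}.
Cooling amount: t = 19/2
Cooled Left option: 4 - 19/2 = -11/2
Cooled Right option: -21 + 19/2 = -23/2
Cooled game: {-11/2 | -23/2}
Left option = -11/2

-11/2


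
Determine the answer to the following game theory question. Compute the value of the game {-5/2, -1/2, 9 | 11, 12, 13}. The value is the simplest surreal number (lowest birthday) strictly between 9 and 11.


Left options: {-5/2, -1/2, 9}, max = 9
Right options: {11, 12, 13}, min = 11
All options are numbers and max(Left) < min(Right), so by the simplicity theorem the value is the simplest (earliest-born) number strictly between 9 and 11.
The only integer strictly between 9 and 11 is 10.
No non-integer in the interval can be simpler: if x is a non-integer in the interval, then floor(x) or ceil(x) also lies in the interval (the interval contains an integer), and both are proper prefixes of x's sign expansion, i.e. born earlier. So the game value is 10.
Game value = 10

10


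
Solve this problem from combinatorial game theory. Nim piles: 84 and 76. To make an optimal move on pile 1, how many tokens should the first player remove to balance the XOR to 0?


Piles: 84 and 76
Current XOR: 84 XOR 76 = 24 (non-zero, so this is an N-position).
To make the XOR zero, we need to find a move that balances the piles.
For pile 1 (size 84): target = 84 XOR 24 = 76
We reduce pile 1 from 84 to 76.
Tokens removed: 84 - 76 = 8
Verification: 76 XOR 76 = 0

8


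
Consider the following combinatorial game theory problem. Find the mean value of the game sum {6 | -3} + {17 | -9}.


G1 = {6 | -3}, G2 = {17 | -9}
Each is a switch {a | b} with numbers a > b; its mean value is (a + b)/2, and mean value is additive over game sums: m(G1 + G2) = m(G1) + m(G2).
Mean of G1 = (6 + (-3))/2 = 3/2 = 3/2
Mean of G2 = (17 + (-9))/2 = 8/2 = 4
Mean of G1 + G2 = 3/2 + 4 = 11/2

11/2


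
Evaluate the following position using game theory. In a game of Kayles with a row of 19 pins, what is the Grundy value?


Kayles: a move removes 1 or 2 adjacent pins from a contiguous row.
Removing pins from a row of k leaves two independent rows (a, b) with a + b = k - 1 (one pin) or a + b = k - 2 (two pins); an end removal gives a = 0.
By Sprague-Grundy, G(k) = mex{ G(a) XOR G(b) } over all these splits. G(0) = 0.
G(1): splits (0,0):0^0=0 -> mex({0}) = 1
G(2): splits (0,1):0^1=1 (0,0):0^0=0 -> mex({0, 1}) = 2
G(3): splits (0,2):0^2=2 (1,1):1^1=0 (0,1):0^1=1 -> mex({0, 1, 2}) = 3
G(4): splits (0,3):0^3=3 (1,2):1^2=3 (0,2):0^2=2 (1,1):1^1=0 -> mex({0, 2, 3}) = 1
G(5): splits (0,4):0^1=1 (1,3):1^3=2 (2,2):2^2=0 (0,3):0^3=3 (1,2):1^2=3 -> mex({0, 1, 2, 3}) = 4
G(6) = mex({0, 1, 2, 4}) = 3
G(7) = mex({0, 1, 3, 4, 5}) = 2
G(8) = mex({0, 2, 3, 5, 6}) = 1
G(9) = mex({0, 1, 2, 3, 6, 7}) = 4
G(10) = mex({0, 1, 3, 4, 5, 7}) = 2
G(11) = mex({0, 1, 2, 3, 4, 5}) = 6
G(12) = mex({0, 1, 2, 3, 5, 6, 7}) = 4
G(13) = mex({0, 2, 3, 4, 6, 7}) = 1
G(14) = mex({0, 1, 4, 5, 6, 7}) = 2
G(15) = mex({0, 1, 2, 3, 4, 5, 6}) = 7
G(16) = mex({0, 2, 3, 5, 6, 7}) = 1
G(17) = mex({0, 1, 2, 3, 5, 6, 7}) = 4
G(18) = mex({0, 1, 2, 4, 5, 6}) = 3
G(19) = mex({0, 1, 3, 4, 5, 7}) = 2
Therefore G(19) = 2.

2


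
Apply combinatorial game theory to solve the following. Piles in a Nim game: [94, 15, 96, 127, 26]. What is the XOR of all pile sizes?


We need the XOR (exclusive or) of all pile sizes.
After XOR-ing pile 1 (size 94): 0 XOR 94 = 94
After XOR-ing pile 2 (size 15): 94 XOR 15 = 81
After XOR-ing pile 3 (size 96): 81 XOR 96 = 49
After XOR-ing pile 4 (size 127): 49 XOR 127 = 78
After XOR-ing pile 5 (size 26): 78 XOR 26 = 84
The Nim-value of this position is 84.

84


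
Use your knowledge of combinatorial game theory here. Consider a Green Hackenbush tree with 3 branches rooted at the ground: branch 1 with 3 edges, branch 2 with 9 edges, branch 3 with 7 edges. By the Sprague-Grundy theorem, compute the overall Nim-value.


The tree has 3 branches from the ground vertex.
In Green Hackenbush, the Nim-value of a simple path of length k is k.
Branch 1: length 3, Nim-value = 3
Branch 2: length 9, Nim-value = 9
Branch 3: length 7, Nim-value = 7
Total Nim-value = XOR of all branch values:
0 XOR 3 = 3
3 XOR 9 = 10
10 XOR 7 = 13
Nim-value of the tree = 13

13


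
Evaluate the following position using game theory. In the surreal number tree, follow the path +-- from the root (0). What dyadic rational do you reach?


Sign expansion: +--
Rule: track bounds (lo, hi), initially (-inf, +inf). On '+', the current value becomes lo and we move to the simplest number in (value, hi): value + 1 if hi = +inf, otherwise the midpoint (value + hi)/2. On '-', the current value becomes hi and we move to value - 1 if lo = -inf, otherwise the midpoint (lo + value)/2.
Start at 0.
Step 1: sign = +, move right. Bounds: (0, +inf). Value = 1
Step 2: sign = -, move left. Bounds: (0, 1). Value = 1/2
Step 3: sign = -, move left. Bounds: (0, 1/2). Value = 1/4
The surreal number with sign expansion +-- is 1/4.

1/4


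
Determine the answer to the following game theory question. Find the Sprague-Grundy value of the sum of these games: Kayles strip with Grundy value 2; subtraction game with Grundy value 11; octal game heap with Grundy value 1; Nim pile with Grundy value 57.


By the Sprague-Grundy theorem, the Grundy value of a sum of games is the XOR of individual Grundy values.
Kayles strip: Grundy value = 2. Running XOR: 0 XOR 2 = 2
subtraction game: Grundy value = 11. Running XOR: 2 XOR 11 = 9
octal game heap: Grundy value = 1. Running XOR: 9 XOR 1 = 8
Nim pile: Grundy value = 57. Running XOR: 8 XOR 57 = 49
The combined Grundy value is 49.

49


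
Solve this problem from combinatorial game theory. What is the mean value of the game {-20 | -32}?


Game = {-20 | -32}, a switch {a | b} with numbers a > b.
Its thermograph has left wall a - t and right wall b + t, which meet at t = (a - b)/2, where both equal (a + b)/2. So the mast (mean value) is at (a + b)/2.
Mean = (-20 + (-32))/2 = -52/2 = -26

-26


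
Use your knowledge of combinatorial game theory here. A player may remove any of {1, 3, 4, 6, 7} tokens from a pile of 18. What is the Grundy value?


The subtraction set is S = {1, 3, 4, 6, 7}.
G(k) = mex{ G(k - s) : s in S, s <= k }. We compute iteratively: G(0) = 0.
G(1) = mex({0}) = 1
G(2) = mex({1}) = 0
G(3) = mex({0}) = 1
G(4) = mex({0, 1}) = 2
G(5) = mex({0, 1, 2}) = 3
G(6) = mex({0, 1, 3}) = 2
G(7) = mex({0, 1, 2}) = 3
G(8) = mex({0, 1, 2, 3}) = 4
G(9) = mex({0, 1, 2, 3, 4}) = 5
G(10) = mex({1, 2, 3, 5}) = 0
G(11) = mex({0, 2, 3, 4}) = 1
G(12) = mex({1, 2, 3, 4, 5}) = 0
G(13) = mex({0, 2, 3, 5}) = 1
G(14) = mex({0, 1, 3, 4}) = 2
G(15) = mex({0, 1, 2, 4, 5}) = 3
G(16) = mex({0, 1, 3, 5}) = 2
Observe that G(10)..G(16) = 0, 1, 0, 1, 2, 3, 2 repeats G(0)..G(6) = 0, 1, 0, 1, 2, 3, 2.
For k >= max(S) = 7, G(k) is determined by the previous 7 values G(k-7)..G(k-1); a window of 7 consecutive values has recurred shifted by 10, so by induction G(k + 10) = G(k) for all k >= 0: the sequence is periodic from the start with period 10.
One period: G(0..9) = 0, 1, 0, 1, 2, 3, 2, 3, 4, 5.
18 mod 10 = 8, so G(18) = G(8) = 4.

4


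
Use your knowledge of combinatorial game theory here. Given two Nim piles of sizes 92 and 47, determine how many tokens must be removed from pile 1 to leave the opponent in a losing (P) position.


Piles: 92 and 47
Current XOR: 92 XOR 47 = 115 (non-zero, so this is an N-position).
To make the XOR zero, we need to find a move that balances the piles.
For pile 1 (size 92): target = 92 XOR 115 = 47
We reduce pile 1 from 92 to 47.
Tokens removed: 92 - 47 = 45
Verification: 47 XOR 47 = 0

45


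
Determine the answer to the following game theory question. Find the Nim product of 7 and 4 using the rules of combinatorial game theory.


Nim multiplication is bilinear over XOR: (u XOR v) * w = (u*w) XOR (v*w).
So we split each operand into its bit components and XOR the pairwise Nim products.
7 = 1 + 2 + 4 (as XOR of powers of 2).
4 = 4 (as XOR of powers of 2).
Using the standard Nim-product table on single bits:
  2*2 = 3,   2*4 = 8,   2*8 = 12,
  4*4 = 6,   4*8 = 11,  8*8 = 13,
and  1*x = x (identity), k*l = l*k (commutative).
Pairwise Nim products:
  1 * 4 = 4
  2 * 4 = 8
  4 * 4 = 6
XOR them: 4 XOR 8 XOR 6 = 10.
Result: 7 * 4 = 10 (in Nim).

10


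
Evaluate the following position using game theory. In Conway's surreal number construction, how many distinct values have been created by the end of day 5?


Day 0: {|} = 0 is born. Count = 1.
Day n: the number of surreal numbers born by day n is 2^(n+1) - 1.
By day 0: 2^1 - 1 = 1
By day 1: 2^2 - 1 = 3
By day 2: 2^3 - 1 = 7
By day 3: 2^4 - 1 = 15
By day 4: 2^5 - 1 = 31
By day 5: 2^6 - 1 = 63
By day 5: 63 surreal numbers.

63


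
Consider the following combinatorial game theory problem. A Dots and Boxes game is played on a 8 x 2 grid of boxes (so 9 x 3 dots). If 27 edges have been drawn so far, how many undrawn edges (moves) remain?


Grid: 8 x 2 boxes, i.e. 9 rows and 3 columns of dots.
Horizontal edges: (rows + 1) * cols = 9 * 2 = 18
Vertical edges: rows * (cols + 1) = 8 * 3 = 24
Total edges: 18 + 24 = 42
Edges drawn: 27
Remaining: 42 - 27 = 15

15


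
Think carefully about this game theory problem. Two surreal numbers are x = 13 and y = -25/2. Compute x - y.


x = 13, y = -25/2
Converting to common denominator: 2
x = 26/2, y = -25/2
x - y = 13 - -25/2 = 51/2

51/2


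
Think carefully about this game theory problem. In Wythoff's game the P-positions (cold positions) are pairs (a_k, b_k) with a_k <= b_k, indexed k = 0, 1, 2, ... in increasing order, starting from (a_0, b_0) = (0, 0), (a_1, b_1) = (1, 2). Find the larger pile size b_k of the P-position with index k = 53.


By Wythoff's theorem, a_k = floor(k * phi) and b_k = floor(k * phi^2) = a_k + k, where phi = (1 + sqrt(5))/2 is the golden ratio.
phi = (1 + sqrt(5))/2 = 1.618034
phi^2 = phi + 1 = 2.618034
k = 53
k * phi^2 = 53 * 2.618034 = 138.755801
b_53 = floor(k * phi^2) = 138 (check: a_53 + k = 85 + 53 = 138)

138


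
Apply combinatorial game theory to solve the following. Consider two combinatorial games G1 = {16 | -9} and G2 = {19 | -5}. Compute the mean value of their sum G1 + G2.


G1 = {16 | -9}, G2 = {19 | -5}
Each is a switch {a | b} with numbers a > b; its mean value is (a + b)/2, and mean value is additive over game sums: m(G1 + G2) = m(G1) + m(G2).
Mean of G1 = (16 + (-9))/2 = 7/2 = 7/2
Mean of G2 = (19 + (-5))/2 = 14/2 = 7
Mean of G1 + G2 = 7/2 + 7 = 21/2

21/2


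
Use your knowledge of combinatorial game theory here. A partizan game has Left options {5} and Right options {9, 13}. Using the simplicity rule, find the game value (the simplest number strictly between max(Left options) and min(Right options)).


Left options: {5}, max = 5
Right options: {9, 13}, min = 9
All options are numbers and max(Left) < min(Right), so by the simplicity theorem the value is the simplest (earliest-born) number strictly between 5 and 9.
Integers 6 through 8 all lie strictly between 5 and 9.
Among integers, the simplest (lowest birthday = smallest |n|; 0 is born on day 0, +-n on day n) is 6.
No non-integer in the interval can be simpler: if x is a non-integer in the interval, then floor(x) or ceil(x) also lies in the interval (the interval contains an integer), and both are proper prefixes of x's sign expansion, i.e. born earlier. So the game value is 6.
Game value = 6

6


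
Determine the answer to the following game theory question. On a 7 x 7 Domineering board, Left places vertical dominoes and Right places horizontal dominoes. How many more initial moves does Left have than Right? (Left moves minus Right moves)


Board is 7 x 7 (rows x cols).
Left (vertical) placements: (rows-1) * cols = 6 * 7 = 42
Right (horizontal) placements: rows * (cols-1) = 7 * 6 = 42
Advantage = Left - Right = 42 - 42 = 0

0


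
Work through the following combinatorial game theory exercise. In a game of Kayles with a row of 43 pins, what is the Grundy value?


Kayles: a move removes 1 or 2 adjacent pins from a contiguous row.
Removing pins from a row of k leaves two independent rows (a, b) with a + b = k - 1 (one pin) or a + b = k - 2 (two pins); an end removal gives a = 0.
By Sprague-Grundy, G(k) = mex{ G(a) XOR G(b) } over all these splits. G(0) = 0.
G(1): splits (0,0):0^0=0 -> mex({0}) = 1
G(2): splits (0,1):0^1=1 (0,0):0^0=0 -> mex({0, 1}) = 2
G(3): splits (0,2):0^2=2 (1,1):1^1=0 (0,1):0^1=1 -> mex({0, 1, 2}) = 3
G(4): splits (0,3):0^3=3 (1,2):1^2=3 (0,2):0^2=2 (1,1):1^1=0 -> mex({0, 2, 3}) = 1
G(5): splits (0,4):0^1=1 (1,3):1^3=2 (2,2):2^2=0 (0,3):0^3=3 (1,2):1^2=3 -> mex({0, 1, 2, 3}) = 4
G(6) = mex({0, 1, 2, 4}) = 3
G(7) = mex({0, 1, 3, 4, 5}) = 2
G(8) = mex({0, 2, 3, 5, 6}) = 1
G(9) = mex({0, 1, 2, 3, 6, 7}) = 4
G(10) = mex({0, 1, 3, 4, 5, 7}) = 2
G(11) = mex({0, 1, 2, 3, 4, 5}) = 6
G(12) = mex({0, 1, 2, 3, 5, 6, 7}) = 4
G(13) = mex({0, 2, 3, 4, 6, 7}) = 1
G(14) = mex({0, 1, 4, 5, 6, 7}) = 2
G(15) = mex({0, 1, 2, 3, 4, 5, 6}) = 7
G(16) = mex({0, 2, 3, 5, 6, 7}) = 1
G(17) = mex({0, 1, 2, 3, 5, 6, 7}) = 4
G(18) = mex({0, 1, 2, 4, 5, 6}) = 3
G(19) = mex({0, 1, 3, 4, 5, 7}) = 2
G(20) = mex({0, 2, 3, 4, 5, 6, 7}) = 1
G(21) = mex({0, 1, 2, 3, 5, 6, 7}) = 4
G(22) = mex({0, 1, 2, 3, 4, 5, 7}) = 6
G(23) = mex({0, 1, 2, 3, 4, 5, 6}) = 7
G(24) = mex({0, 1, 2, 3, 5, 6, 7}) = 4
G(25) = mex({0, 2, 3, 4, 6, 7}) = 1
G(26) = mex({0, 1, 3, 4, 5, 6, 7}) = 2
G(27) = mex({0, 1, 2, 3, 4, 5, 6, 7}) = 8
G(28) = mex({0, 1, 2, 3, 4, 6, 7, 8}) = 5
G(29) = mex({0, 1, 2, 3, 5, 6, 7, 8, 9}) = 4
G(30) = mex({0, 1, 2, 3, 4, 5, 6, 9, 10}) = 7
G(31) = mex({0, 1, 3, 4, 5, 7, 10, 11}) = 2
G(32) = mex({0, 2, 3, 4, 5, 6, 7, 9, 11}) = 1
G(33) = mex({0, 1, 2, 3, 4, 5, 6, 7, 9, 12}) = 8
G(34) = mex({0, 1, 2, 3, 4, 5, 7, 8, 11, 12}) = 6
G(35) = mex({0, 1, 2, 3, 4, 5, 6, 8, 9, 10, 11}) = 7
G(36) = mex({0, 1, 2, 3, 5, 6, 7, 9, 10}) = 4
G(37) = mex({0, 2, 3, 4, 6, 7, 9, 10, 11, 12}) = 1
G(38) = mex({0, 1, 3, 4, 5, 6, 7, 9, 10, 11, 12}) = 2
G(39) = mex({0, 1, 2, 4, 5, 6, 7, 9, 10, 12, 14}) = 3
G(40) = mex({0, 2, 3, 4, 6, 7, 11, 12, 14}) = 1
G(41) = mex({0, 1, 2, 3, 5, 6, 7, 9, 10, 11, 12}) = 4
G(42) = mex({0, 1, 2, 3, 4, 5, 6, 9, 10}) = 7
G(43) = mex({0, 1, 3, 4, 5, 7, 9, 10, 12, 15}) = 2
Therefore G(43) = 2.

2


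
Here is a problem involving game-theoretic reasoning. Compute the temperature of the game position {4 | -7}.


The game is {4 | -7}, a switch {a | b} with numbers a > b.
Cooling {a | b} by t gives {a - t | b + t}, which stops being hot when a - t = b + t, i.e. at t = (a - b)/2. So the temperature of a switch is (a - b)/2.
Temperature = (Left option - Right option) / 2
= (4 - (-7)) / 2
= 11 / 2
= 11/2

11/2


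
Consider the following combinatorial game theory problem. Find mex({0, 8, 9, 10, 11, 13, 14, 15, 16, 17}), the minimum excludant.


Set = {0, 8, 9, 10, 11, 13, 14, 15, 16, 17}
0 is in the set.
1 is NOT in the set. This is the mex.
mex = 1

1


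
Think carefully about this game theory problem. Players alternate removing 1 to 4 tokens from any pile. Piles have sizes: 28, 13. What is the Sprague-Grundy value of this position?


Subtraction set: {1, 2, 3, 4}
For this subtraction set, G(n) = n mod 5 (period = max + 1 = 5).
Pile 1 (size 28): G(28) = 28 mod 5 = 3
Pile 2 (size 13): G(13) = 13 mod 5 = 3
Total Grundy value = XOR of all: 3 XOR 3 = 0

0


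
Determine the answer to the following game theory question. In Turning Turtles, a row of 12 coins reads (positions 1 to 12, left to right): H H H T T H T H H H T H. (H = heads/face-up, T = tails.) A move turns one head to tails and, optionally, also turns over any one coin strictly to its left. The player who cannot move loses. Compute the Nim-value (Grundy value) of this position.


Coins: H H H T T H T H H H T H
Key fact: a single head at position k behaves exactly like a Nim heap of size k (turning it to T and optionally flipping a coin at j < k corresponds to moving the heap from k to j, or to 0), and heads combine as a disjunctive sum (two heads at the same place would cancel, matching j XOR j = 0). So the Nim-value is the XOR of the 1-indexed positions of the heads.
Face-up positions (1-indexed): [1, 2, 3, 6, 8, 9, 10, 12]
XOR 0 with 1: 0 XOR 1 = 1
XOR 1 with 2: 1 XOR 2 = 3
XOR 3 with 3: 3 XOR 3 = 0
XOR 0 with 6: 0 XOR 6 = 6
XOR 6 with 8: 6 XOR 8 = 14
XOR 14 with 9: 14 XOR 9 = 7
XOR 7 with 10: 7 XOR 10 = 13
XOR 13 with 12: 13 XOR 12 = 1
Nim-value = 1

1


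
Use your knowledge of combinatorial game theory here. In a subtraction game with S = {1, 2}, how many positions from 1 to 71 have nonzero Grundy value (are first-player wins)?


Subtraction set S = {1, 2}, so G(n) = n mod 3.
G(n) = 0 when n is a multiple of 3.
Multiples of 3 in [1, 71]: 23
N-positions (nonzero Grundy) = 71 - 23 = 48

48


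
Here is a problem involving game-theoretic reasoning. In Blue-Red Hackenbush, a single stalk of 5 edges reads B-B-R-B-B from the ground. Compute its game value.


Edges (from ground): B-B-R-B-B
By Berlekamp's sign-expansion rule, a Blue-Red Hackenbush stalk has the value of the surreal number whose sign sequence is the edge sequence with B -> + and R -> -.
Sign sequence: ++-++
Trace the sign expansion in the surreal number tree, starting from 0:
Edge 1: B (sign +) -> bounds (0, +inf), value = 1
Edge 2: B (sign +) -> bounds (1, +inf), value = 2
Edge 3: R (sign -) -> bounds (1, 2), value = 3/2
Edge 4: B (sign +) -> bounds (3/2, 2), value = 7/4
Edge 5: B (sign +) -> bounds (7/4, 2), value = 15/8
Game value = 15/8

15/8


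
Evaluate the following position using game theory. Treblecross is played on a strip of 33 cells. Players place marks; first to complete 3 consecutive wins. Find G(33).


Treblecross: place X on empty cells; 3-in-a-row wins.
Playing within two cells of an existing X lets the opponent win at once, so sensible play treats the cells i-2..i+2 around each X as dead. The player left with no safe cell loses, so this is a normal-play take-away game on strips of safe cells.
Placing X at cell i (0-indexed) of a strip of k safe cells leaves independent strips of sizes max(0, i-2) and max(0, k-i-3). Hence G(k) = mex{ G(max(0,i-2)) XOR G(max(0,k-i-3)) : 0 <= i < k }, with G(0) = 0.
G(1): splits (0,0):0^0=0 -> mex({0}) = 1
G(2): splits (0,0):0^0=0 -> mex({0}) = 1
G(3): splits (0,0):0^0=0 -> mex({0}) = 1
G(4): splits (0,1):0^1=1 (0,0):0^0=0 -> mex({0, 1}) = 2
G(5): splits (0,2):0^1=1 (0,1):0^1=1 (0,0):0^0=0 -> mex({0, 1}) = 2
G(6) = mex({1}) = 0
G(7) = mex({0, 1, 2}) = 3
G(8) = mex({0, 1, 2}) = 3
G(9) = mex({0, 2}) = 1
G(10) = mex({0, 2, 3}) = 1
G(11) = mex({0, 3}) = 1
G(12) = mex({1, 3}) = 0
G(13) = mex({0, 1, 2, 3}) = 4
G(14) = mex({0, 1, 2}) = 3
G(15) = mex({0, 1, 2}) = 3
G(16) = mex({0, 1, 2, 4}) = 3
G(17) = mex({0, 1, 3, 4}) = 2
G(18) = mex({0, 1, 3, 4}) = 2
G(19) = mex({0, 1, 3, 5}) = 2
G(20) = mex({0, 1, 2, 3, 5}) = 4
G(21) = mex({0, 1, 2, 3, 5}) = 4
G(22) = mex({1, 2, 6}) = 0
G(23) = mex({0, 1, 2, 3, 4, 6}) = 5
G(24) = mex({0, 1, 2, 3, 4}) = 5
G(25) = mex({0, 1, 3, 4, 7}) = 2
G(26) = mex({0, 1, 3, 4, 5, 7}) = 2
G(27) = mex({0, 1, 3, 5}) = 2
G(28) = mex({0, 1, 2, 5}) = 3
G(29) = mex({0, 1, 2, 4, 5, 6}) = 3
G(30) = mex({1, 2, 4, 6}) = 0
G(31) = mex({0, 1, 2, 3, 4, 6}) = 5
G(32) = mex({1, 2, 3, 4, 7}) = 0
G(33) = mex({0, 3, 7}) = 1
Therefore G(33) = 1.

1


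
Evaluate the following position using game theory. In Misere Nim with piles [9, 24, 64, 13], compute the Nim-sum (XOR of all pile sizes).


We need the XOR (exclusive or) of all pile sizes.
After XOR-ing pile 1 (size 9): 0 XOR 9 = 9
After XOR-ing pile 2 (size 24): 9 XOR 24 = 17
After XOR-ing pile 3 (size 64): 17 XOR 64 = 81
After XOR-ing pile 4 (size 13): 81 XOR 13 = 92
The Nim-value of this position is 92.

92


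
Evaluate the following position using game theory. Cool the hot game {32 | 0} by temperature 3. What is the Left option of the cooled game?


Original game: {32 | 0} (a switch {a | b} with a > b).
Cooling by t (for t below the temperature (a - b)/2 = 16) taxes each move by t: {a | b} cooled by t is {a - t | b + t}.
Cooling amount: t = 3
Cooled Left option: 32 - 3 = 29
Cooled Right option: 0 + 3 = 3
Cooled game: {29 | 3}
Left option = 29

29


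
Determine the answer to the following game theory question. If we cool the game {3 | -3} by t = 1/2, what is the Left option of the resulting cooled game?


Original game: {3 | -3} (a switch {a | b} with a > b).
Cooling by t (for t below the temperature (a - b)/2 = 3) taxes each move by t: {a | b} cooled by t is {a - t | b + t}.
Cooling amount: t = 1/2
Cooled Left option: 3 - 1/2 = 5/2
Cooled Right option: -3 + 1/2 = -5/2
Cooled game: {5/2 | -5/2}
Left option = 5/2

5/2


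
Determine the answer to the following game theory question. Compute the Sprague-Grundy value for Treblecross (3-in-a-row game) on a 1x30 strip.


Treblecross: place X on empty cells; 3-in-a-row wins.
Playing within two cells of an existing X lets the opponent win at once, so sensible play treats the cells i-2..i+2 around each X as dead. The player left with no safe cell loses, so this is a normal-play take-away game on strips of safe cells.
Placing X at cell i (0-indexed) of a strip of k safe cells leaves independent strips of sizes max(0, i-2) and max(0, k-i-3). Hence G(k) = mex{ G(max(0,i-2)) XOR G(max(0,k-i-3)) : 0 <= i < k }, with G(0) = 0.
G(1): splits (0,0):0^0=0 -> mex({0}) = 1
G(2): splits (0,0):0^0=0 -> mex({0}) = 1
G(3): splits (0,0):0^0=0 -> mex({0}) = 1
G(4): splits (0,1):0^1=1 (0,0):0^0=0 -> mex({0, 1}) = 2
G(5): splits (0,2):0^1=1 (0,1):0^1=1 (0,0):0^0=0 -> mex({0, 1}) = 2
G(6) = mex({1}) = 0
G(7) = mex({0, 1, 2}) = 3
G(8) = mex({0, 1, 2}) = 3
G(9) = mex({0, 2}) = 1
G(10) = mex({0, 2, 3}) = 1
G(11) = mex({0, 3}) = 1
G(12) = mex({1, 3}) = 0
G(13) = mex({0, 1, 2, 3}) = 4
G(14) = mex({0, 1, 2}) = 3
G(15) = mex({0, 1, 2}) = 3
G(16) = mex({0, 1, 2, 4}) = 3
G(17) = mex({0, 1, 3, 4}) = 2
G(18) = mex({0, 1, 3, 4}) = 2
G(19) = mex({0, 1, 3, 5}) = 2
G(20) = mex({0, 1, 2, 3, 5}) = 4
G(21) = mex({0, 1, 2, 3, 5}) = 4
G(22) = mex({1, 2, 6}) = 0
G(23) = mex({0, 1, 2, 3, 4, 6}) = 5
G(24) = mex({0, 1, 2, 3, 4}) = 5
G(25) = mex({0, 1, 3, 4, 7}) = 2
G(26) = mex({0, 1, 3, 4, 5, 7}) = 2
G(27) = mex({0, 1, 3, 5}) = 2
G(28) = mex({0, 1, 2, 5}) = 3
G(29) = mex({0, 1, 2, 4, 5, 6}) = 3
G(30) = mex({1, 2, 4, 6}) = 0
Therefore G(30) = 0.

0


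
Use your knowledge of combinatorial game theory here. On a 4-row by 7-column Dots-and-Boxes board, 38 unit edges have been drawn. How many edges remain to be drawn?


Grid: 4 x 7 boxes, i.e. 5 rows and 8 columns of dots.
Horizontal edges: (rows + 1) * cols = 5 * 7 = 35
Vertical edges: rows * (cols + 1) = 4 * 8 = 32
Total edges: 35 + 32 = 67
Edges drawn: 38
Remaining: 67 - 38 = 29

29


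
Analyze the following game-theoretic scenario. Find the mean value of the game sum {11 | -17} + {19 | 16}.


G1 = {11 | -17}, G2 = {19 | 16}
Each is a switch {a | b} with numbers a > b; its mean value is (a + b)/2, and mean value is additive over game sums: m(G1 + G2) = m(G1) + m(G2).
Mean of G1 = (11 + (-17))/2 = -6/2 = -3
Mean of G2 = (19 + (16))/2 = 35/2 = 35/2
Mean of G1 + G2 = -3 + 35/2 = 29/2

29/2


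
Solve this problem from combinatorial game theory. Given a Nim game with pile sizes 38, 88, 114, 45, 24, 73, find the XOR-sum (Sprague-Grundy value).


We need the XOR (exclusive or) of all pile sizes.
After XOR-ing pile 1 (size 38): 0 XOR 38 = 38
After XOR-ing pile 2 (size 88): 38 XOR 88 = 126
After XOR-ing pile 3 (size 114): 126 XOR 114 = 12
After XOR-ing pile 4 (size 45): 12 XOR 45 = 33
After XOR-ing pile 5 (size 24): 33 XOR 24 = 57
After XOR-ing pile 6 (size 73): 57 XOR 73 = 112
The Nim-value of this position is 112.

112


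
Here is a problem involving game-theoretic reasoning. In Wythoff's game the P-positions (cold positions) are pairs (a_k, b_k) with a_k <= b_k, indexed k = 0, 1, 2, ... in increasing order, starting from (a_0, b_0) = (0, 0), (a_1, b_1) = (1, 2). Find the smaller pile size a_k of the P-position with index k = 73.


By Wythoff's theorem, a_k = floor(k * phi) and b_k = floor(k * phi^2) = a_k + k, where phi = (1 + sqrt(5))/2 is the golden ratio.
phi = (1 + sqrt(5))/2 = 1.618034
k = 73
k * phi = 73 * 1.618034 = 118.116481
a_73 = floor(k * phi) = 118

118


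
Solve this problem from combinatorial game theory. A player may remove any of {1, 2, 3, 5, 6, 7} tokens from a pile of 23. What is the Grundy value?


The subtraction set is S = {1, 2, 3, 5, 6, 7}.
G(k) = mex{ G(k - s) : s in S, s <= k }. We compute iteratively: G(0) = 0.
G(1) = mex({0}) = 1
G(2) = mex({0, 1}) = 2
G(3) = mex({0, 1, 2}) = 3
G(4) = mex({1, 2, 3}) = 0
G(5) = mex({0, 2, 3}) = 1
G(6) = mex({0, 1, 3}) = 2
G(7) = mex({0, 1, 2}) = 3
G(8) = mex({1, 2, 3}) = 0
G(9) = mex({0, 2, 3}) = 1
G(10) = mex({0, 1, 3}) = 2
Observe that G(4)..G(10) = 0, 1, 2, 3, 0, 1, 2 repeats G(0)..G(6) = 0, 1, 2, 3, 0, 1, 2.
For k >= max(S) = 7, G(k) is determined by the previous 7 values G(k-7)..G(k-1); a window of 7 consecutive values has recurred shifted by 4, so by induction G(k + 4) = G(k) for all k >= 0: the sequence is periodic from the start with period 4.
One period: G(0..3) = 0, 1, 2, 3.
23 mod 4 = 3, so G(23) = G(3) = 3.

3


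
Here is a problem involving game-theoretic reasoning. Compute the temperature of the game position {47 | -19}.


The game is {47 | -19}, a switch {a | b} with numbers a > b.
Cooling {a | b} by t gives {a - t | b + t}, which stops being hot when a - t = b + t, i.e. at t = (a - b)/2. So the temperature of a switch is (a - b)/2.
Temperature = (Left option - Right option) / 2
= (47 - (-19)) / 2
= 66 / 2
= 33

33


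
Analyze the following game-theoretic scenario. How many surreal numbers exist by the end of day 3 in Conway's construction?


Day 0: {|} = 0 is born. Count = 1.
Day n: the number of surreal numbers born by day n is 2^(n+1) - 1.
By day 0: 2^1 - 1 = 1
By day 1: 2^2 - 1 = 3
By day 2: 2^3 - 1 = 7
By day 3: 2^4 - 1 = 15
By day 3: 15 surreal numbers.

15


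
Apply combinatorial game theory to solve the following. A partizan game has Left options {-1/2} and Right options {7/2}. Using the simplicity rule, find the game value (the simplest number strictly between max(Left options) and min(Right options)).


Left options: {-1/2}, max = -1/2
Right options: {7/2}, min = 7/2
All options are numbers and max(Left) < min(Right), so by the simplicity theorem the value is the simplest (earliest-born) number strictly between -1/2 and 7/2.
Integers 0 through 3 all lie strictly between -1/2 and 7/2.
Among integers, the simplest (lowest birthday = smallest |n|; 0 is born on day 0, +-n on day n) is 0.
No non-integer in the interval can be simpler: if x is a non-integer in the interval, then floor(x) or ceil(x) also lies in the interval (the interval contains an integer), and both are proper prefixes of x's sign expansion, i.e. born earlier. So the game value is 0.
Game value = 0

0


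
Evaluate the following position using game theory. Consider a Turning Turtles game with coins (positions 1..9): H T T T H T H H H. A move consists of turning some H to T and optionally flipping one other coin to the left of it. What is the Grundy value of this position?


Coins: H T T T H T H H H
Key fact: a single head at position k behaves exactly like a Nim heap of size k (turning it to T and optionally flipping a coin at j < k corresponds to moving the heap from k to j, or to 0), and heads combine as a disjunctive sum (two heads at the same place would cancel, matching j XOR j = 0). So the Nim-value is the XOR of the 1-indexed positions of the heads.
Face-up positions (1-indexed): [1, 5, 7, 8, 9]
XOR 0 with 1: 0 XOR 1 = 1
XOR 1 with 5: 1 XOR 5 = 4
XOR 4 with 7: 4 XOR 7 = 3
XOR 3 with 8: 3 XOR 8 = 11
XOR 11 with 9: 11 XOR 9 = 2
Nim-value = 2

2


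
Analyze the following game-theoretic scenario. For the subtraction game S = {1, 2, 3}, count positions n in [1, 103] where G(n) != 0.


Subtraction set S = {1, 2, 3}, so G(n) = n mod 4.
G(n) = 0 when n is a multiple of 4.
Multiples of 4 in [1, 103]: 25
N-positions (nonzero Grundy) = 103 - 25 = 78

78


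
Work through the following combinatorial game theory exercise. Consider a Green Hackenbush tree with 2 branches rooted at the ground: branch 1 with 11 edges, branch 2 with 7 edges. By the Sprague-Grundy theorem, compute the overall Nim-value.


The tree has 2 branches from the ground vertex.
In Green Hackenbush, the Nim-value of a simple path of length k is k.
Branch 1: length 11, Nim-value = 11
Branch 2: length 7, Nim-value = 7
Total Nim-value = XOR of all branch values:
0 XOR 11 = 11
11 XOR 7 = 12
Nim-value of the tree = 12

12


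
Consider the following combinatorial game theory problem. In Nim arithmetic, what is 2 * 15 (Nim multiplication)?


Nim multiplication is bilinear over XOR: (u XOR v) * w = (u*w) XOR (v*w).
So we split each operand into its bit components and XOR the pairwise Nim products.
2 = 2 (as XOR of powers of 2).
15 = 1 + 2 + 4 + 8 (as XOR of powers of 2).
Using the standard Nim-product table on single bits:
  2*2 = 3,   2*4 = 8,   2*8 = 12,
  4*4 = 6,   4*8 = 11,  8*8 = 13,
and  1*x = x (identity), k*l = l*k (commutative).
Pairwise Nim products:
  2 * 1 = 2
  2 * 2 = 3
  2 * 4 = 8
  2 * 8 = 12
XOR them: 2 XOR 3 XOR 8 XOR 12 = 5.
Result: 2 * 15 = 5 (in Nim).

5


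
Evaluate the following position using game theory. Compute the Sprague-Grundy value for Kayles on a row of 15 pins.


Kayles: a move removes 1 or 2 adjacent pins from a contiguous row.
Removing pins from a row of k leaves two independent rows (a, b) with a + b = k - 1 (one pin) or a + b = k - 2 (two pins); an end removal gives a = 0.
By Sprague-Grundy, G(k) = mex{ G(a) XOR G(b) } over all these splits. G(0) = 0.
G(1): splits (0,0):0^0=0 -> mex({0}) = 1
G(2): splits (0,1):0^1=1 (0,0):0^0=0 -> mex({0, 1}) = 2
G(3): splits (0,2):0^2=2 (1,1):1^1=0 (0,1):0^1=1 -> mex({0, 1, 2}) = 3
G(4): splits (0,3):0^3=3 (1,2):1^2=3 (0,2):0^2=2 (1,1):1^1=0 -> mex({0, 2, 3}) = 1
G(5): splits (0,4):0^1=1 (1,3):1^3=2 (2,2):2^2=0 (0,3):0^3=3 (1,2):1^2=3 -> mex({0, 1, 2, 3}) = 4
G(6) = mex({0, 1, 2, 4}) = 3
G(7) = mex({0, 1, 3, 4, 5}) = 2
G(8) = mex({0, 2, 3, 5, 6}) = 1
G(9) = mex({0, 1, 2, 3, 6, 7}) = 4
G(10) = mex({0, 1, 3, 4, 5, 7}) = 2
G(11) = mex({0, 1, 2, 3, 4, 5}) = 6
G(12) = mex({0, 1, 2, 3, 5, 6, 7}) = 4
G(13) = mex({0, 2, 3, 4, 6, 7}) = 1
G(14) = mex({0, 1, 4, 5, 6, 7}) = 2
G(15) = mex({0, 1, 2, 3, 4, 5, 6}) = 7
Therefore G(15) = 7.

7


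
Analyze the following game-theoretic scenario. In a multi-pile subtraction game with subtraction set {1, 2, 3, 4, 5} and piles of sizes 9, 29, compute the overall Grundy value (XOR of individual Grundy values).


Subtraction set: {1, 2, 3, 4, 5}
For this subtraction set, G(n) = n mod 6 (period = max + 1 = 6).
Pile 1 (size 9): G(9) = 9 mod 6 = 3
Pile 2 (size 29): G(29) = 29 mod 6 = 5
Total Grundy value = XOR of all: 3 XOR 5 = 6

6


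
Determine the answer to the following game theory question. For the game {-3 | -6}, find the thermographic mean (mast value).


Game = {-3 | -6}, a switch {a | b} with numbers a > b.
Its thermograph has left wall a - t and right wall b + t, which meet at t = (a - b)/2, where both equal (a + b)/2. So the mast (mean value) is at (a + b)/2.
Mean = (-3 + (-6))/2 = -9/2 = -9/2

-9/2


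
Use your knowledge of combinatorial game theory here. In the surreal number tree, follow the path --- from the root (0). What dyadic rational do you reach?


Sign expansion: ---
Rule: track bounds (lo, hi), initially (-inf, +inf). On '+', the current value becomes lo and we move to the simplest number in (value, hi): value + 1 if hi = +inf, otherwise the midpoint (value + hi)/2. On '-', the current value becomes hi and we move to value - 1 if lo = -inf, otherwise the midpoint (lo + value)/2.
Start at 0.
Step 1: sign = -, move left. Bounds: (-inf, 0). Value = -1
Step 2: sign = -, move left. Bounds: (-inf, -1). Value = -2
Step 3: sign = -, move left. Bounds: (-inf, -2). Value = -3
The surreal number with sign expansion --- is -3.

-3


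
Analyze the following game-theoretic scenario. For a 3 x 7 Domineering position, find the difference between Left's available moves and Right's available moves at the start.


Board is 3 x 7 (rows x cols).
Left (vertical) placements: (rows-1) * cols = 2 * 7 = 14
Right (horizontal) placements: rows * (cols-1) = 3 * 6 = 18
Advantage = Left - Right = 14 - 18 = -4

-4


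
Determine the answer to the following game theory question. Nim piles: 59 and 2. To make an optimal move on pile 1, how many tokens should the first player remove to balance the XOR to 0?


Piles: 59 and 2
Current XOR: 59 XOR 2 = 57 (non-zero, so this is an N-position).
To make the XOR zero, we need to find a move that balances the piles.
For pile 1 (size 59): target = 59 XOR 57 = 2
We reduce pile 1 from 59 to 2.
Tokens removed: 59 - 2 = 57
Verification: 2 XOR 2 = 0

57


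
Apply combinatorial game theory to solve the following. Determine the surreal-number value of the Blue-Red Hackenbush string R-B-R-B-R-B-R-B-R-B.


Edges (from ground): R-B-R-B-R-B-R-B-R-B
By Berlekamp's sign-expansion rule, a Blue-Red Hackenbush stalk has the value of the surreal number whose sign sequence is the edge sequence with B -> + and R -> -.
Sign sequence: -+-+-+-+-+
Trace the sign expansion in the surreal number tree, starting from 0:
Edge 1: R (sign -) -> bounds (-inf, 0), value = -1
Edge 2: B (sign +) -> bounds (-1, 0), value = -1/2
Edge 3: R (sign -) -> bounds (-1, -1/2), value = -3/4
Edge 4: B (sign +) -> bounds (-3/4, -1/2), value = -5/8
Edge 5: R (sign -) -> bounds (-3/4, -5/8), value = -11/16
Edge 6: B (sign +) -> bounds (-11/16, -5/8), value = -21/32
Edge 7: R (sign -) -> bounds (-11/16, -21/32), value = -43/64
Edge 8: B (sign +) -> bounds (-43/64, -21/32), value = -85/128
Edge 9: R (sign -) -> bounds (-43/64, -85/128), value = -171/256
Edge 10: B (sign +) -> bounds (-171/256, -85/128), value = -341/512
Game value = -341/512

-341/512


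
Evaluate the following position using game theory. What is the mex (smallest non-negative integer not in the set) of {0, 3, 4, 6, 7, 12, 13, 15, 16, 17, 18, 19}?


Set = {0, 3, 4, 6, 7, 12, 13, 15, 16, 17, 18, 19}
0 is in the set.
1 is NOT in the set. This is the mex.
mex = 1

1


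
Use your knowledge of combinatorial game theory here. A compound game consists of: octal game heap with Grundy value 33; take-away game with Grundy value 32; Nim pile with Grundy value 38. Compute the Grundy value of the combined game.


By the Sprague-Grundy theorem, the Grundy value of a sum of games is the XOR of individual Grundy values.
octal game heap: Grundy value = 33. Running XOR: 0 XOR 33 = 33
take-away game: Grundy value = 32. Running XOR: 33 XOR 32 = 1
Nim pile: Grundy value = 38. Running XOR: 1 XOR 38 = 39
The combined Grundy value is 39.

39


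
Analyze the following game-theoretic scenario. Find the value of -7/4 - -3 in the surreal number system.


x = -7/4, y = -3
Converting to common denominator: 4
x = -7/4, y = -12/4
x - y = -7/4 - -3 = 5/4

5/4


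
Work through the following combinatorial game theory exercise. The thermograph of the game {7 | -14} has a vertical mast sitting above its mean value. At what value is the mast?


Game = {7 | -14}, a switch {a | b} with numbers a > b.
Its thermograph has left wall a - t and right wall b + t, which meet at t = (a - b)/2, where both equal (a + b)/2. So the mast (mean value) is at (a + b)/2.
Mean = (7 + (-14))/2 = -7/2 = -7/2

-7/2


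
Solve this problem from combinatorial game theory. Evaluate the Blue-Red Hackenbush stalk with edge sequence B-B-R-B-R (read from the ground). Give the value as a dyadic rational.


Edges (from ground): B-B-R-B-R
By Berlekamp's sign-expansion rule, a Blue-Red Hackenbush stalk has the value of the surreal number whose sign sequence is the edge sequence with B -> + and R -> -.
Sign sequence: ++-+-
Trace the sign expansion in the surreal number tree, starting from 0:
Edge 1: B (sign +) -> bounds (0, +inf), value = 1
Edge 2: B (sign +) -> bounds (1, +inf), value = 2
Edge 3: R (sign -) -> bounds (1, 2), value = 3/2
Edge 4: B (sign +) -> bounds (3/2, 2), value = 7/4
Edge 5: R (sign -) -> bounds (3/2, 7/4), value = 13/8
Game value = 13/8

13/8


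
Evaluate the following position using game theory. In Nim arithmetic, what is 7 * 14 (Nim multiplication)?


Nim multiplication is bilinear over XOR: (u XOR v) * w = (u*w) XOR (v*w).
So we split each operand into its bit components and XOR the pairwise Nim products.
7 = 1 + 2 + 4 (as XOR of powers of 2).
14 = 2 + 4 + 8 (as XOR of powers of 2).
Using the standard Nim-product table on single bits:
  2*2 = 3,   2*4 = 8,   2*8 = 12,
  4*4 = 6,   4*8 = 11,  8*8 = 13,
and  1*x = x (identity), k*l = l*k (commutative).
Pairwise Nim products:
  1 * 2 = 2
  1 * 4 = 4
  1 * 8 = 8
  2 * 2 = 3
  2 * 4 = 8
  2 * 8 = 12
  4 * 2 = 8
  4 * 4 = 6
  4 * 8 = 11
XOR them: 2 XOR 4 XOR 8 XOR 3 XOR 8 XOR 12 XOR 8 XOR 6 XOR 11 = 12.
Result: 7 * 14 = 12 (in Nim).

12


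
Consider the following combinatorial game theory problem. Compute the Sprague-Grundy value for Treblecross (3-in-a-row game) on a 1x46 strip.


Treblecross: place X on empty cells; 3-in-a-row wins.
Playing within two cells of an existing X lets the opponent win at once, so sensible play treats the cells i-2..i+2 around each X as dead. The player left with no safe cell loses, so this is a normal-play take-away game on strips of safe cells.
Placing X at cell i (0-indexed) of a strip of k safe cells leaves independent strips of sizes max(0, i-2) and max(0, k-i-3). Hence G(k) = mex{ G(max(0,i-2)) XOR G(max(0,k-i-3)) : 0 <= i < k }, with G(0) = 0.
G(1): splits (0,0):0^0=0 -> mex({0}) = 1
G(2): splits (0,0):0^0=0 -> mex({0}) = 1
G(3): splits (0,0):0^0=0 -> mex({0}) = 1
G(4): splits (0,1):0^1=1 (0,0):0^0=0 -> mex({0, 1}) = 2
G(5): splits (0,2):0^1=1 (0,1):0^1=1 (0,0):0^0=0 -> mex({0, 1}) = 2
G(6) = mex({1}) = 0
G(7) = mex({0, 1, 2}) = 3
G(8) = mex({0, 1, 2}) = 3
G(9) = mex({0, 2}) = 1
G(10) = mex({0, 2, 3}) = 1
G(11) = mex({0, 3}) = 1
G(12) = mex({1, 3}) = 0
G(13) = mex({0, 1, 2, 3}) = 4
G(14) = mex({0, 1, 2}) = 3
G(15) = mex({0, 1, 2}) = 3
G(16) = mex({0, 1, 2, 4}) = 3
G(17) = mex({0, 1, 3, 4}) = 2
G(18) = mex({0, 1, 3, 4}) = 2
G(19) = mex({0, 1, 3, 5}) = 2
G(20) = mex({0, 1, 2, 3, 5}) = 4
G(21) = mex({0, 1, 2, 3, 5}) = 4
G(22) = mex({1, 2, 6}) = 0
G(23) = mex({0, 1, 2, 3, 4, 6}) = 5
G(24) = mex({0, 1, 2, 3, 4}) = 5
G(25) = mex({0, 1, 3, 4, 7}) = 2
G(26) = mex({0, 1, 3, 4, 5, 7}) = 2
G(27) = mex({0, 1, 3, 5}) = 2
G(28) = mex({0, 1, 2, 5}) = 3
G(29) = mex({0, 1, 2, 4, 5, 6}) = 3
G(30) = mex({1, 2, 4, 6}) = 0
G(31) = mex({0, 1, 2, 3, 4, 6}) = 5
G(32) = mex({1, 2, 3, 4, 7}) = 0
G(33) = mex({0, 3, 7}) = 1
G(34) = mex({0, 2, 3, 5, 7}) = 1
G(35) = mex({0, 2, 3, 5, 6}) = 1
G(36) = mex({0, 1, 2, 5, 6}) = 3
G(37) = mex({0, 1, 2, 4, 5, 6}) = 3
G(38) = mex({0, 1, 2, 4}) = 3
G(39) = mex({0, 1, 2, 3, 4, 7}) = 5
G(40) = mex({0, 1, 2, 3, 4, 5, 7}) = 6
G(41) = mex({0, 1, 2, 3, 5, 7}) = 4
G(42) = mex({0, 1, 2, 3, 5, 6, 7}) = 4
G(43) = mex({0, 2, 3, 5, 6}) = 1
G(44) = mex({1, 2, 3, 4, 5, 6}) = 0
G(45) = mex({0, 1, 2, 3, 4, 6, 7}) = 5
G(46) = mex({0, 1, 2, 3, 4, 7}) = 5
Therefore G(46) = 5.

5


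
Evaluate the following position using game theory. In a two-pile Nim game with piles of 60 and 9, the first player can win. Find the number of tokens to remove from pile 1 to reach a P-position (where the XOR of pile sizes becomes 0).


Piles: 60 and 9
Current XOR: 60 XOR 9 = 53 (non-zero, so this is an N-position).
To make the XOR zero, we need to find a move that balances the piles.
For pile 1 (size 60): target = 60 XOR 53 = 9
We reduce pile 1 from 60 to 9.
Tokens removed: 60 - 9 = 51
Verification: 9 XOR 9 = 0

51


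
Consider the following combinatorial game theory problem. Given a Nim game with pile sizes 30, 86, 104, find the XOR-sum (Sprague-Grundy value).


We need the XOR (exclusive or) of all pile sizes.
After XOR-ing pile 1 (size 30): 0 XOR 30 = 30
After XOR-ing pile 2 (size 86): 30 XOR 86 = 72
After XOR-ing pile 3 (size 104): 72 XOR 104 = 32
The Nim-value of this position is 32.

32
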